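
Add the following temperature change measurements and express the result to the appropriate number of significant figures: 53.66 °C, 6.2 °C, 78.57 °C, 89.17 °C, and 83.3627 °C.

53.66 °C + 6.2 °C + 78.57 °C + 89.17 °C + 83.3627 °C = 310.9627 °C.
Addition/subtraction keeps the fewest decimal places: 53.66 → 2 decimal places, 6.2 → 1 decimal place, 78.57 → 2 decimal places, 89.17 → 2 decimal places, 83.3627 → 4 decimal places; limit is 1.
Rounded to 1 decimal place: 311.0 °C.

311.0 °C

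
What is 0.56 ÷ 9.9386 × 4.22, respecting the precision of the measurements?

0.56 ÷ 9.9386 × 4.22 = 0.23777996901…
Multiplication/division keeps the fewest significant figures: 0.56 → 2 s.f., 9.9386 → 5 s.f., 4.22 → 3 s.f.; limit is 2.
Rounded to 2 significant figures: 0.24.

0.24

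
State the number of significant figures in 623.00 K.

623.00: trailing zeros after a decimal point are significant.

5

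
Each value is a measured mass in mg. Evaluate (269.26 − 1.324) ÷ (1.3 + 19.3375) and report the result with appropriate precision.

269.26 − 1.324 = 267.936, limited to 2 d.p. → 5 s.f.; 1.3 + 19.3375 = 20.6375, limited to 1 d.p. → 3 s.f.
Carrying full precision, 267.936 ÷ 20.6375 = 12.9829678982…; keep min(5, 3) = 3 s.f.
Rounded to 3 significant figures: 13.0.

13.0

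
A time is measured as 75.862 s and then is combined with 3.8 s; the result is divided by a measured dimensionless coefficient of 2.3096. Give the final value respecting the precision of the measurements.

75.862 s + 3.8 s = 79.662 s; the sum is limited to 1 decimal place (3 s.f.).
Carrying full precision, 79.662 ÷ 2.3096 = 34.4916868722… s; 2.3096 has 5 s.f., so the result keeps min(3, 5) = 3 s.f.
Rounded to 3 significant figures: 34.5 s.

34.5 s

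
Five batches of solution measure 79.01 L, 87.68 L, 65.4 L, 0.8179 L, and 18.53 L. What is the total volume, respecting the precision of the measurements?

79.01 L + 87.68 L + 65.4 L + 0.8179 L + 18.53 L = 251.4379 L.
Addition/subtraction keeps the fewest decimal places: 79.01 → 2 decimal places, 87.68 → 2 decimal places, 65.4 → 1 decimal place, 0.8179 → 4 decimal places, 18.53 → 2 decimal places; limit is 1.
Rounded to 1 decimal place: 251.4 L.

251.4 L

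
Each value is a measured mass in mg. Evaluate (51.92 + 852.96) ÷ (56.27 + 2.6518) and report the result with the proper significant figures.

51.92 + 852.96 = 904.88, limited to 2 d.p. → 5 s.f.; 56.27 + 2.6518 = 58.9218, limited to 2 d.p. → 4 s.f.
Carrying full precision, 904.88 ÷ 58.9218 = 15.3573040878…; keep min(5, 4) = 4 s.f.
Rounded to 4 significant figures: 15.36.

15.36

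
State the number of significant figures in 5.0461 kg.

5.0461: zeros between nonzero digits are significant.

5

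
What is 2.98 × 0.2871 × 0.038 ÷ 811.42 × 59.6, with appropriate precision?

0.0024

2.98 × 0.2871 × 0.038 ÷ 811.42 × 59.6 = 0.00238799605432…
Multiplication/division keeps the fewest significant figures: 2.98 → 3 s.f., 0.2871 → 4 s.f., 0.038 → 2 s.f., 811.42 → 5 s.f., 59.6 → 3 s.f.; limit is 2.
Rounded to 2 significant figures: 0.0024.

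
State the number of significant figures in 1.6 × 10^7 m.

1.6 × 10^7: in scientific notation every digit of the coefficient is significant.

2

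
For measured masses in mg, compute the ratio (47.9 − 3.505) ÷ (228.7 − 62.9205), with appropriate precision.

0.268

47.9 − 3.505 = 44.395, limited to 1 d.p. → 3 s.f.; 228.7 − 62.9205 = 165.7795, limited to 1 d.p. → 4 s.f.
Carrying full precision, 44.395 ÷ 165.7795 = 0.267795475315…; keep min(3, 4) = 3 s.f.
Rounded to 3 significant figures: 0.268.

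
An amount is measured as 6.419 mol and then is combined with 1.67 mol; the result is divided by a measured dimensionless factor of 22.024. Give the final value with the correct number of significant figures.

6.419 mol + 1.67 mol = 8.089 mol; the sum is limited to 2 decimal places (3 s.f.).
Carrying full precision, 8.089 ÷ 22.024 = 0.367281147839… mol; 22.024 has 5 s.f., so the result keeps min(3, 5) = 3 s.f.
Rounded to 3 significant figures: 0.367 mol.

0.367 mol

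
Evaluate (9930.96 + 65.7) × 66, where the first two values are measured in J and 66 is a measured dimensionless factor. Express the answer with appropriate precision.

6.6 × 10⁵ J

9930.96 J + 65.7 J = 9996.66 J; the sum is limited to 1 decimal place (5 s.f.).
Carrying full precision, 9996.66 × 66 = 659779.56 J; 66 has 2 s.f., so the result keeps min(5, 2) = 2 s.f.
Rounded to 2 significant figures: 6.6 × 10⁵ J.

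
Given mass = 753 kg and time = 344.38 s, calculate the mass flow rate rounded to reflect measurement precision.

mass flow rate = 753 kg ÷ 344.38 s = 2.18653812649… kg/s.
753 has 3 significant figures; 344.38 has 5.
Division/multiplication keeps the fewest: 3 significant figures.
Rounded: 2.19 kg/s.

2.19 kg/s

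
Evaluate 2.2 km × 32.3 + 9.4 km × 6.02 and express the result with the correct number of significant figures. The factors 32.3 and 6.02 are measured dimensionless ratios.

128 km

2.2 × 32.3 = 71.06 → 71 km (2 s.f., last digit at the 10^0 place).
9.4 × 6.02 = 56.588 → 57 km (2 s.f., last digit at the 10^0 place).
Sum: 127.648 km; keep the coarser place, 10^0.
Result: 128 km.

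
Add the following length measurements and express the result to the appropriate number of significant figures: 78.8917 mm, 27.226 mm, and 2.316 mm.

78.8917 mm + 27.226 mm + 2.316 mm = 108.4337 mm.
Addition/subtraction keeps the fewest decimal places: 78.8917 → 4 decimal places, 27.226 → 3 decimal places, 2.316 → 3 decimal places; limit is 3.
Rounded to 3 decimal places: 108.434 mm.

108.434 mm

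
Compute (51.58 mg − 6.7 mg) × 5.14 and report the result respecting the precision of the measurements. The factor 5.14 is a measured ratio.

2.31 × 10² mg

51.58 mg − 6.7 mg = 44.88 mg; the difference is limited to 1 decimal place (3 s.f.).
Carrying full precision, 44.88 × 5.14 = 230.6832 mg; 5.14 has 3 s.f., so the result keeps min(3, 3) = 3 s.f.
Rounded to 3 significant figures: 2.31 × 10² mg.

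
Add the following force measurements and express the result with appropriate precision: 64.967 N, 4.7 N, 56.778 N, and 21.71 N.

148.2 N

64.967 N + 4.7 N + 56.778 N + 21.71 N = 148.155 N.
Addition/subtraction keeps the fewest decimal places: 64.967 → 3 decimal places, 4.7 → 1 decimal place, 56.778 → 3 decimal places, 21.71 → 2 decimal places; limit is 1.
Rounded to 1 decimal place: 148.2 N.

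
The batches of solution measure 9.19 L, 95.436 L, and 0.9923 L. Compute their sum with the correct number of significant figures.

105.62 L

9.19 L + 95.436 L + 0.9923 L = 105.6183 L.
Addition/subtraction keeps the fewest decimal places: 9.19 → 2 decimal places, 95.436 → 3 decimal places, 0.9923 → 4 decimal places; limit is 2.
Rounded to 2 decimal places: 105.62 L.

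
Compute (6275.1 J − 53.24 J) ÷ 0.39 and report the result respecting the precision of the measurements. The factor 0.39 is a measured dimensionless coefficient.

1.6 × 10⁴ J

6275.1 J − 53.24 J = 6221.86 J; the difference is limited to 1 decimal place (5 s.f.).
Carrying full precision, 6221.86 ÷ 0.39 = 15953.4871795… J; 0.39 has 2 s.f., so the result keeps min(5, 2) = 2 s.f.
Rounded to 2 significant figures: 1.6 × 10⁴ J.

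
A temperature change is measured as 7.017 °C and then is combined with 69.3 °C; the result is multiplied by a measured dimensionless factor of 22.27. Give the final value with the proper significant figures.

1.70 × 10^3 °C

7.017 °C + 69.3 °C = 76.317 °C; the sum is limited to 1 decimal place (3 s.f.).
Carrying full precision, 76.317 × 22.27 = 1699.57959 °C; 22.27 has 4 s.f., so the result keeps min(3, 4) = 3 s.f.
Rounded to 3 significant figures: 1.70 × 10^3 °C.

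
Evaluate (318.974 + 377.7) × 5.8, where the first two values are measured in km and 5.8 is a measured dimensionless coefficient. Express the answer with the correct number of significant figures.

4.0 × 10³ km

318.974 km + 377.7 km = 696.674 km; the sum is limited to 1 decimal place (4 s.f.).
Carrying full precision, 696.674 × 5.8 = 4040.7092 km; 5.8 has 2 s.f., so the result keeps min(4, 2) = 2 s.f.
Rounded to 2 significant figures: 4.0 × 10³ km.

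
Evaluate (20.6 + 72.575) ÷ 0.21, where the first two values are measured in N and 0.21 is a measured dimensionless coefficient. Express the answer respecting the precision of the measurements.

20.6 N + 72.575 N = 93.175 N; the sum is limited to 1 decimal place (3 s.f.).
Carrying full precision, 93.175 ÷ 0.21 = 443.69047619… N; 0.21 has 2 s.f., so the result keeps min(3, 2) = 2 s.f.
Rounded to 2 significant figures: 4.4 × 10² N.

4.4 × 10² N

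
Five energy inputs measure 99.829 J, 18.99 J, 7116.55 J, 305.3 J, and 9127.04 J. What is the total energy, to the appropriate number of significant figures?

99.829 J + 18.99 J + 7116.55 J + 305.3 J + 9127.04 J = 16667.709 J.
Addition/subtraction keeps the fewest decimal places: 99.829 → 3 decimal places, 18.99 → 2 decimal places, 7116.55 → 2 decimal places, 305.3 → 1 decimal place, 9127.04 → 2 decimal places; limit is 1.
Rounded to 1 decimal place: 16667.7 J.

16667.7 J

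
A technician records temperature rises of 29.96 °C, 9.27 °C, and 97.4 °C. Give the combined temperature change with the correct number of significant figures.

136.6 °C

29.96 °C + 9.27 °C + 97.4 °C = 136.63 °C.
Addition/subtraction keeps the fewest decimal places: 29.96 → 2 decimal places, 9.27 → 2 decimal places, 97.4 → 1 decimal place; limit is 1.
Rounded to 1 decimal place: 136.6 °C.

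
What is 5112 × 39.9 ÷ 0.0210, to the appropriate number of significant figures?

9.71 × 10⁶

5112 × 39.9 ÷ 0.0210 = 9712800
Multiplication/division keeps the fewest significant figures: 5112 → 4 s.f., 39.9 → 3 s.f., 0.0210 → 3 s.f.; limit is 3.
Rounded to 3 significant figures: 9.71 × 10⁶.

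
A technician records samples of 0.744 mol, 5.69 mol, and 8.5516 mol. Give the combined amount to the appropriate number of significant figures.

14.99 mol

0.744 mol + 5.69 mol + 8.5516 mol = 14.9856 mol.
Addition/subtraction keeps the fewest decimal places: 0.744 → 3 decimal places, 5.69 → 2 decimal places, 8.5516 → 4 decimal places; limit is 2.
Rounded to 2 decimal places: 14.99 mol.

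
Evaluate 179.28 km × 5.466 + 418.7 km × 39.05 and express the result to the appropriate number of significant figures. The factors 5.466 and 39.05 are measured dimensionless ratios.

1.733 × 10⁴ km

179.28 × 5.466 = 979.94448 → 979.9 km (4 s.f., last digit at the 10^-1 place).
418.7 × 39.05 = 16350.235 → 1.635 × 10⁴ km (4 s.f., last digit at the 10^1 place).
Sum: 17330.17948 km; keep the coarser place, 10^1.
Result: 1.733 × 10⁴ km.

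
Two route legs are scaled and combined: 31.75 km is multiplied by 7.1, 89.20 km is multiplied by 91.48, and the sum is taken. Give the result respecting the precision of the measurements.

31.75 × 7.1 = 225.425 → 2.3 × 10^2 km (2 s.f., last digit at the 10^1 place).
89.20 × 91.48 = 8160.016 → 8.160 × 10^3 km (4 s.f., last digit at the 10^0 place).
Sum: 8385.441 km; keep the coarser place, 10^1.
Result: 8.39 × 10^3 km.

8.39 × 10^3 km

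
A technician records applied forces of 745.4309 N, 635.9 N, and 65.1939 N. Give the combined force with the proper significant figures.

1446.5 N

745.4309 N + 635.9 N + 65.1939 N = 1446.5248 N.
Addition/subtraction keeps the fewest decimal places: 745.4309 → 4 decimal places, 635.9 → 1 decimal place, 65.1939 → 4 decimal places; limit is 1.
Rounded to 1 decimal place: 1446.5 N.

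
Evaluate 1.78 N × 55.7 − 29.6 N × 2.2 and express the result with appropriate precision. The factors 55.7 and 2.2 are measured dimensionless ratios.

34 N

1.78 × 55.7 = 99.146 → 99.1 N (3 s.f., last digit at the 10^-1 place).
29.6 × 2.2 = 65.12 → 65 N (2 s.f., last digit at the 10^0 place).
Difference: 34.026 N; keep the coarser place, 10^0.
Result: 34 N.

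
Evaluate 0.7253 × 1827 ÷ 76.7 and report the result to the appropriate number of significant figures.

0.7253 × 1827 ÷ 76.7 = 17.2767027379…
Multiplication/division keeps the fewest significant figures: 0.7253 → 4 s.f., 1827 → 4 s.f., 76.7 → 3 s.f.; limit is 3.
Rounded to 3 significant figures: 17.3.

17.3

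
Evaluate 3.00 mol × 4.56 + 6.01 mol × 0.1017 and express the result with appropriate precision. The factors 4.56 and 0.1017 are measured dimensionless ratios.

14.3 mol

3.00 × 4.56 = 13.68 → 13.7 mol (3 s.f., last digit at the 10^-1 place).
6.01 × 0.1017 = 0.611217 → 6.11 × 10^-1 mol (3 s.f., last digit at the 10^-3 place).
Sum: 14.291217 mol; keep the coarser place, 10^-1.
Result: 14.3 mol.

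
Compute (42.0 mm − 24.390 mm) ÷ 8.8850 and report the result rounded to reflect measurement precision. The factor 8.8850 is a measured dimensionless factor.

42.0 mm − 24.390 mm = 17.610 mm; the difference is limited to 1 decimal place (3 s.f.).
Carrying full precision, 17.610 ÷ 8.8850 = 1.98199212155… mm; 8.8850 has 5 s.f., so the result keeps min(3, 5) = 3 s.f.
Rounded to 3 significant figures: 1.98 mm.

1.98 mm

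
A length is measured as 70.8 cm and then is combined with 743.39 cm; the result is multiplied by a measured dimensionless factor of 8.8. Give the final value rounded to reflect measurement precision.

70.8 cm + 743.39 cm = 814.19 cm; the sum is limited to 1 decimal place (4 s.f.).
Carrying full precision, 814.19 × 8.8 = 7164.872 cm; 8.8 has 2 s.f., so the result keeps min(4, 2) = 2 s.f.
Rounded to 2 significant figures: 7.2 × 10^3 cm.

7.2 × 10^3 cm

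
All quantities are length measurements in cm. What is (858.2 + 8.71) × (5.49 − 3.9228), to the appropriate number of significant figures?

1.36 × 10³ cm²

858.2 + 8.71 = 866.91, limited to 1 d.p. → 4 s.f.; 5.49 − 3.9228 = 1.5672, limited to 2 d.p. → 3 s.f.
Carrying full precision, 866.91 × 1.5672 = 1358.621352; keep min(4, 3) = 3 s.f.
Rounded to 3 significant figures: 1.36 × 10³ cm².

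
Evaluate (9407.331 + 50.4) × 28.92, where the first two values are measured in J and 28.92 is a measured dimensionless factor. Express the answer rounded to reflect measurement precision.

9407.331 J + 50.4 J = 9457.731 J; the sum is limited to 1 decimal place (5 s.f.).
Carrying full precision, 9457.731 × 28.92 = 273517.58052 J; 28.92 has 4 s.f., so the result keeps min(5, 4) = 4 s.f.
Rounded to 4 significant figures: 2.735 × 10⁵ J.

2.735 × 10⁵ J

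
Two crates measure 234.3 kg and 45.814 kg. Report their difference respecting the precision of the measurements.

188.5 kg

234.3 kg − 45.814 kg = 188.486 kg.
Addition/subtraction keeps the fewest decimal places: 234.3 → 1 decimal place, 45.814 → 3 decimal places; limit is 1.
Rounded to 1 decimal place: 188.5 kg.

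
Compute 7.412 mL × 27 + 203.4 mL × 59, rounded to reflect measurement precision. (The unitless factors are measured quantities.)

7.412 × 27 = 200.124 → 2.0 × 10^2 mL (2 s.f., last digit at the 10^1 place).
203.4 × 59 = 12000.6 → 1.2 × 10^4 mL (2 s.f., last digit at the 10^3 place).
Sum: 12200.724 mL; keep the coarser place, 10^3.
Result: 1.2 × 10^4 mL.

1.2 × 10^4 mL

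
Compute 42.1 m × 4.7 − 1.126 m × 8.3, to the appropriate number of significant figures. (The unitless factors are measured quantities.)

42.1 × 4.7 = 197.87 → 2.0 × 10² m (2 s.f., last digit at the 10^1 place).
1.126 × 8.3 = 9.3458 → 9.3 m (2 s.f., last digit at the 10^-1 place).
Difference: 188.5242 m; keep the coarser place, 10^1.
Result: 1.9 × 10² m.

1.9 × 10² m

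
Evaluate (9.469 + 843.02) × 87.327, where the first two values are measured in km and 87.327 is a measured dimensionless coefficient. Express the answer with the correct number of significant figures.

74445 km

9.469 km + 843.02 km = 852.489 km; the sum is limited to 2 decimal places (5 s.f.).
Carrying full precision, 852.489 × 87.327 = 74445.306903 km; 87.327 has 5 s.f., so the result keeps min(5, 5) = 5 s.f.
Rounded to 5 significant figures: 74445 km.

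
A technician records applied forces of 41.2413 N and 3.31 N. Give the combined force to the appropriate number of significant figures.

44.55 N

41.2413 N + 3.31 N = 44.5513 N.
Addition/subtraction keeps the fewest decimal places: 41.2413 → 4 decimal places, 3.31 → 2 decimal places; limit is 2.
Rounded to 2 decimal places: 44.55 N.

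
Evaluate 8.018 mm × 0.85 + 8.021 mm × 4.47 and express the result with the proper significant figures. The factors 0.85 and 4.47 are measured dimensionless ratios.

8.018 × 0.85 = 6.8153 → 6.8 mm (2 s.f., last digit at the 10^-1 place).
8.021 × 4.47 = 35.85387 → 35.9 mm (3 s.f., last digit at the 10^-1 place).
Sum: 42.66917 mm; keep the coarser place, 10^-1.
Result: 42.7 mm.

42.7 mm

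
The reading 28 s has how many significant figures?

28: every digit is nonzero and significant.

2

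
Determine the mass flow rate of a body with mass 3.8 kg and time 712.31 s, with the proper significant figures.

5.3 × 10^-3 kg/s

mass flow rate = 3.8 kg ÷ 712.31 s = 0.00533475593492… kg/s.
3.8 has 2 significant figures; 712.31 has 5.
Division/multiplication keeps the fewest: 2 significant figures.
Rounded: 5.3 × 10^-3 kg/s.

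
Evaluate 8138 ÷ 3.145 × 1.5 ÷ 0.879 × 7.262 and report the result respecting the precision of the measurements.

8138 ÷ 3.145 × 1.5 ÷ 0.879 × 7.262 = 32066.8030407…
Multiplication/division keeps the fewest significant figures: 8138 → 4 s.f., 3.145 → 4 s.f., 1.5 → 2 s.f., 0.879 → 3 s.f., 7.262 → 4 s.f.; limit is 2.
Rounded to 2 significant figures: 3.2 × 10⁴.

3.2 × 10⁴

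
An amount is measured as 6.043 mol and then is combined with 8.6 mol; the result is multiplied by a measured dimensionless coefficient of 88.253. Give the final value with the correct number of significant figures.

1.29 × 10^3 mol

6.043 mol + 8.6 mol = 14.643 mol; the sum is limited to 1 decimal place (3 s.f.).
Carrying full precision, 14.643 × 88.253 = 1292.288679 mol; 88.253 has 5 s.f., so the result keeps min(3, 5) = 3 s.f.
Rounded to 3 significant figures: 1.29 × 10^3 mol.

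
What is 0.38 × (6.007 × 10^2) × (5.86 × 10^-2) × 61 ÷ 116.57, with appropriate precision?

0.38 × (6.007 × 10^2) × (5.86 × 10^-2) × 61 ÷ 116.57 = 6.99973958651…
Multiplication/division keeps the fewest significant figures: 0.38 → 2 s.f., 6.007 × 10^2 → 4 s.f., 5.86 × 10^-2 → 3 s.f., 61 → 2 s.f., 116.57 → 5 s.f.; limit is 2.
Rounded to 2 significant figures: 7.0.

7.0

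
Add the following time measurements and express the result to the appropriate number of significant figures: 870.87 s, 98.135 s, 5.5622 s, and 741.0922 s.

1715.66 s

870.87 s + 98.135 s + 5.5622 s + 741.0922 s = 1715.6594 s.
Addition/subtraction keeps the fewest decimal places: 870.87 → 2 decimal places, 98.135 → 3 decimal places, 5.5622 → 4 decimal places, 741.0922 → 4 decimal places; limit is 2.
Rounded to 2 decimal places: 1715.66 s.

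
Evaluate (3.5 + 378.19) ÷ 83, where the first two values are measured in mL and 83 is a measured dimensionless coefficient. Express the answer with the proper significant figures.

3.5 mL + 378.19 mL = 381.69 mL; the sum is limited to 1 decimal place (4 s.f.).
Carrying full precision, 381.69 ÷ 83 = 4.5986746988… mL; 83 has 2 s.f., so the result keeps min(4, 2) = 2 s.f.
Rounded to 2 significant figures: 4.6 mL.

4.6 mL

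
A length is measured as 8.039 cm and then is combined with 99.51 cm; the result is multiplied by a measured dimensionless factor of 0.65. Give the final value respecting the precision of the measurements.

7.0 × 10¹ cm

8.039 cm + 99.51 cm = 107.549 cm; the sum is limited to 2 decimal places (5 s.f.).
Carrying full precision, 107.549 × 0.65 = 69.90685 cm; 0.65 has 2 s.f., so the result keeps min(5, 2) = 2 s.f.
Rounded to 2 significant figures: 7.0 × 10¹ cm.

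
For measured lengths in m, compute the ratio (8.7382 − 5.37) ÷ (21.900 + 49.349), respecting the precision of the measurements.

8.7382 − 5.37 = 3.3682, limited to 2 d.p. → 3 s.f.; 21.900 + 49.349 = 71.249, limited to 3 d.p. → 5 s.f.
Carrying full precision, 3.3682 ÷ 71.249 = 0.0472736459459…; keep min(3, 5) = 3 s.f.
Rounded to 3 significant figures: 4.73 × 10⁻².

4.73 × 10⁻²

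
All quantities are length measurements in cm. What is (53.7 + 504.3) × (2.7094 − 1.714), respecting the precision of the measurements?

555 cm²

53.7 + 504.3 = 558.0, limited to 1 d.p. → 4 s.f.; 2.7094 − 1.714 = 0.9954, limited to 3 d.p. → 3 s.f.
Carrying full precision, 558.0 × 0.9954 = 555.4332; keep min(4, 3) = 3 s.f.
Rounded to 3 significant figures: 555 cm².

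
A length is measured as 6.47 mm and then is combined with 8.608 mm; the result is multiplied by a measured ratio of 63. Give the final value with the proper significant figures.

6.47 mm + 8.608 mm = 15.078 mm; the sum is limited to 2 decimal places (4 s.f.).
Carrying full precision, 15.078 × 63 = 949.914 mm; 63 has 2 s.f., so the result keeps min(4, 2) = 2 s.f.
Rounded to 2 significant figures: 9.5 × 10^2 mm.

9.5 × 10^2 mm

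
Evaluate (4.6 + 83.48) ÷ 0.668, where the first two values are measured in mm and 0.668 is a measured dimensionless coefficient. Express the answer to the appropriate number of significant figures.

4.6 mm + 83.48 mm = 88.08 mm; the sum is limited to 1 decimal place (3 s.f.).
Carrying full precision, 88.08 ÷ 0.668 = 131.856287425… mm; 0.668 has 3 s.f., so the result keeps min(3, 3) = 3 s.f.
Rounded to 3 significant figures: 132 mm.

132 mm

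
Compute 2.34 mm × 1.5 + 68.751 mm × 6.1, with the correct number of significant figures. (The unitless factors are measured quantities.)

4.2 × 10² mm

2.34 × 1.5 = 3.51 → 3.5 mm (2 s.f., last digit at the 10^-1 place).
68.751 × 6.1 = 419.3811 → 4.2 × 10² mm (2 s.f., last digit at the 10^1 place).
Sum: 422.8911 mm; keep the coarser place, 10^1.
Result: 4.2 × 10² mm.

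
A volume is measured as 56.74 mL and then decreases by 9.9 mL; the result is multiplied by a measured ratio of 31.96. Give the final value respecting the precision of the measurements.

56.74 mL − 9.9 mL = 46.84 mL; the difference is limited to 1 decimal place (3 s.f.).
Carrying full precision, 46.84 × 31.96 = 1497.0064 mL; 31.96 has 4 s.f., so the result keeps min(3, 4) = 3 s.f.
Rounded to 3 significant figures: 1.50 × 10^3 mL.

1.50 × 10^3 mL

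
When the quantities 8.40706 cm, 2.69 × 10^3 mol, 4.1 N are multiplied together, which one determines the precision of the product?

8.40706 cm → 6 s.f.; 2.69 × 10^3 mol → 3 s.f.; 4.1 N → 2 s.f.
The fewest is 2 significant figures, from 4.1 N.

4.1 N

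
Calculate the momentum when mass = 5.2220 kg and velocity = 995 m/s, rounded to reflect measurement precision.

momentum = 5.2220 kg × 995 m/s = 5195.89 kg·m/s.
5.2220 has 5 significant figures; 995 has 3.
Division/multiplication keeps the fewest: 3 significant figures.
Rounded: 5.20 × 10^3 kg·m/s.

5.20 × 10^3 kg·m/s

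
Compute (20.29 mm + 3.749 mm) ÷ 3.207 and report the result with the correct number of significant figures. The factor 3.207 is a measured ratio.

7.496 mm

20.29 mm + 3.749 mm = 24.039 mm; the sum is limited to 2 decimal places (4 s.f.).
Carrying full precision, 24.039 ÷ 3.207 = 7.49579045837… mm; 3.207 has 4 s.f., so the result keeps min(4, 4) = 4 s.f.
Rounded to 4 significant figures: 7.496 mm.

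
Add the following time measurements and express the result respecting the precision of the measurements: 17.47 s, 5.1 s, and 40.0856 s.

17.47 s + 5.1 s + 40.0856 s = 62.6556 s.
Addition/subtraction keeps the fewest decimal places: 17.47 → 2 decimal places, 5.1 → 1 decimal place, 40.0856 → 4 decimal places; limit is 1.
Rounded to 1 decimal place: 62.7 s.

62.7 s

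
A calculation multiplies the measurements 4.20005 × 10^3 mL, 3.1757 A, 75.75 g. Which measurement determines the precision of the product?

75.75 g

4.20005 × 10^3 mL → 6 s.f.; 3.1757 A → 5 s.f.; 75.75 g → 4 s.f.
The fewest is 4 significant figures, from 75.75 g.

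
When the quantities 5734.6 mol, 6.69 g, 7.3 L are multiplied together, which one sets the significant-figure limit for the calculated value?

5734.6 mol → 5 s.f.; 6.69 g → 3 s.f.; 7.3 L → 2 s.f.
The fewest is 2 significant figures, from 7.3 L.

7.3 L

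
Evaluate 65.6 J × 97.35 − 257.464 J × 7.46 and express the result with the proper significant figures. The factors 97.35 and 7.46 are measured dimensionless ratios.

65.6 × 97.35 = 6386.16 → 6.39 × 10^3 J (3 s.f., last digit at the 10^1 place).
257.464 × 7.46 = 1920.68144 → 1.92 × 10^3 J (3 s.f., last digit at the 10^1 place).
Difference: 4465.47856 J; keep the coarser place, 10^1.
Result: 4.47 × 10^3 J.

4.47 × 10^3 J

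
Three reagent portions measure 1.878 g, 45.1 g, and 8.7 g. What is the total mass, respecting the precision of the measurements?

1.878 g + 45.1 g + 8.7 g = 55.678 g.
Addition/subtraction keeps the fewest decimal places: 1.878 → 3 decimal places, 45.1 → 1 decimal place, 8.7 → 1 decimal place; limit is 1.
Rounded to 1 decimal place: 55.7 g.

55.7 g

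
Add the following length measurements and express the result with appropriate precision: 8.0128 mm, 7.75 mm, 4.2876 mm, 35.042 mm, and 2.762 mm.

57.85 mm

8.0128 mm + 7.75 mm + 4.2876 mm + 35.042 mm + 2.762 mm = 57.8544 mm.
Addition/subtraction keeps the fewest decimal places: 8.0128 → 4 decimal places, 7.75 → 2 decimal places, 4.2876 → 4 decimal places, 35.042 → 3 decimal places, 2.762 → 3 decimal places; limit is 2.
Rounded to 2 decimal places: 57.85 mm.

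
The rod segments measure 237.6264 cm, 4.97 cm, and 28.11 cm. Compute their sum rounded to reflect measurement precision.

237.6264 cm + 4.97 cm + 28.11 cm = 270.7064 cm.
Addition/subtraction keeps the fewest decimal places: 237.6264 → 4 decimal places, 4.97 → 2 decimal places, 28.11 → 2 decimal places; limit is 2.
Rounded to 2 decimal places: 270.71 cm.

270.71 cm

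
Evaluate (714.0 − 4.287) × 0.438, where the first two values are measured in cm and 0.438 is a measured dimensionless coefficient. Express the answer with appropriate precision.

311 cm

714.0 cm − 4.287 cm = 709.713 cm; the difference is limited to 1 decimal place (4 s.f.).
Carrying full precision, 709.713 × 0.438 = 310.854294 cm; 0.438 has 3 s.f., so the result keeps min(4, 3) = 3 s.f.
Rounded to 3 significant figures: 311 cm.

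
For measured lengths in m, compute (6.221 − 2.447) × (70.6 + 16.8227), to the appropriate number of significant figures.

6.221 − 2.447 = 3.774, limited to 3 d.p. → 4 s.f.; 70.6 + 16.8227 = 87.4227, limited to 1 d.p. → 3 s.f.
Carrying full precision, 3.774 × 87.4227 = 329.9332698; keep min(4, 3) = 3 s.f.
Rounded to 3 significant figures: 330. m².

330. m²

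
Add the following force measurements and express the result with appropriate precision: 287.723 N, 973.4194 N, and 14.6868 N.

287.723 N + 973.4194 N + 14.6868 N = 1275.8292 N.
Addition/subtraction keeps the fewest decimal places: 287.723 → 3 decimal places, 973.4194 → 4 decimal places, 14.6868 → 4 decimal places; limit is 3.
Rounded to 3 decimal places: 1275.829 N.

1275.829 N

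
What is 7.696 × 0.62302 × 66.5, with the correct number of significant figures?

7.696 × 0.62302 × 66.5 = 318.85166768
Multiplication/division keeps the fewest significant figures: 7.696 → 4 s.f., 0.62302 → 5 s.f., 66.5 → 3 s.f.; limit is 3.
Rounded to 3 significant figures: 319.

319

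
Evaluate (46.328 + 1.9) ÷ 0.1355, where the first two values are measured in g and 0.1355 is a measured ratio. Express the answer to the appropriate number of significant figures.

46.328 g + 1.9 g = 48.228 g; the sum is limited to 1 decimal place (3 s.f.).
Carrying full precision, 48.228 ÷ 0.1355 = 355.926199262… g; 0.1355 has 4 s.f., so the result keeps min(3, 4) = 3 s.f.
Rounded to 3 significant figures: 356 g.

356 g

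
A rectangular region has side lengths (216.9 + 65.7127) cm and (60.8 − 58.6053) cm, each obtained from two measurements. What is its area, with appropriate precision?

216.9 + 65.7127 = 282.6127, limited to 1 d.p. → 4 s.f.; 60.8 − 58.6053 = 2.1947, limited to 1 d.p. → 2 s.f.
Carrying full precision, 282.6127 × 2.1947 = 620.25009269; keep min(4, 2) = 2 s.f.
Rounded to 2 significant figures: 6.2 × 10^2 cm².

6.2 × 10^2 cm²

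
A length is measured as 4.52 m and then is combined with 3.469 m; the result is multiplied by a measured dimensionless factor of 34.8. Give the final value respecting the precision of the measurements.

4.52 m + 3.469 m = 7.989 m; the sum is limited to 2 decimal places (3 s.f.).
Carrying full precision, 7.989 × 34.8 = 278.0172 m; 34.8 has 3 s.f., so the result keeps min(3, 3) = 3 s.f.
Rounded to 3 significant figures: 278 m.

278 m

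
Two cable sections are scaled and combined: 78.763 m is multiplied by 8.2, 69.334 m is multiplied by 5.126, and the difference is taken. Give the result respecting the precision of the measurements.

2.9 × 10^2 m

78.763 × 8.2 = 645.8566 → 6.5 × 10^2 m (2 s.f., last digit at the 10^1 place).
69.334 × 5.126 = 355.406084 → 355.4 m (4 s.f., last digit at the 10^-1 place).
Difference: 290.450516 m; keep the coarser place, 10^1.
Result: 2.9 × 10^2 m.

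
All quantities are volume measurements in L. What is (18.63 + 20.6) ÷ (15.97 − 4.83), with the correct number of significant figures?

3.52

18.63 + 20.6 = 39.23, limited to 1 d.p. → 3 s.f.; 15.97 − 4.83 = 11.14, limited to 2 d.p. → 4 s.f.
Carrying full precision, 39.23 ÷ 11.14 = 3.52154398564…; keep min(3, 4) = 3 s.f.
Rounded to 3 significant figures: 3.52.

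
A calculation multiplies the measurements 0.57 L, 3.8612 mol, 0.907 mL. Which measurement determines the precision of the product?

0.57 L → 2 s.f.; 3.8612 mol → 5 s.f.; 0.907 mL → 3 s.f.
The fewest is 2 significant figures, from 0.57 L.

0.57 L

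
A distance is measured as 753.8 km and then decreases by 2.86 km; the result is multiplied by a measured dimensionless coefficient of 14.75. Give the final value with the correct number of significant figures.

1.108 × 10^4 km

753.8 km − 2.86 km = 750.94 km; the difference is limited to 1 decimal place (4 s.f.).
Carrying full precision, 750.94 × 14.75 = 11076.365 km; 14.75 has 4 s.f., so the result keeps min(4, 4) = 4 s.f.
Rounded to 4 significant figures: 1.108 × 10^4 km.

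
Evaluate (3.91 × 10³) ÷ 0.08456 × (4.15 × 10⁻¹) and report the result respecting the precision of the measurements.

1.92 × 10⁴

(3.91 × 10³) ÷ 0.08456 × (4.15 × 10⁻¹) = 19189.333018…
Multiplication/division keeps the fewest significant figures: 3.91 × 10³ → 3 s.f., 0.08456 → 4 s.f., 4.15 × 10⁻¹ → 3 s.f.; limit is 3.
Rounded to 3 significant figures: 1.92 × 10⁴.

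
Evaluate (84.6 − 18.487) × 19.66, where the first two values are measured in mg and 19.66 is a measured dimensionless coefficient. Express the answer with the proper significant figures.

1.30 × 10³ mg

84.6 mg − 18.487 mg = 66.113 mg; the difference is limited to 1 decimal place (3 s.f.).
Carrying full precision, 66.113 × 19.66 = 1299.78158 mg; 19.66 has 4 s.f., so the result keeps min(3, 4) = 3 s.f.
Rounded to 3 significant figures: 1.30 × 10³ mg.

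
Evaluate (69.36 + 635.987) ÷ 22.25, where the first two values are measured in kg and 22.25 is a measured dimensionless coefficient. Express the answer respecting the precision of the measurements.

31.70 kg

69.36 kg + 635.987 kg = 705.347 kg; the sum is limited to 2 decimal places (5 s.f.).
Carrying full precision, 705.347 ÷ 22.25 = 31.700988764… kg; 22.25 has 4 s.f., so the result keeps min(5, 4) = 4 s.f.
Rounded to 4 significant figures: 31.70 kg.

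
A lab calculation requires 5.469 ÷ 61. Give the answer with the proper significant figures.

0.090

5.469 ÷ 61 = 0.0896557377049…
Multiplication/division keeps the fewest significant figures: 5.469 → 4 s.f., 61 → 2 s.f.; limit is 2.
Rounded to 2 significant figures: 0.090.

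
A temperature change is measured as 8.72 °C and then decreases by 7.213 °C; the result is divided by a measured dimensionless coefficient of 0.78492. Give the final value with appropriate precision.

1.92 °C

8.72 °C − 7.213 °C = 1.507 °C; the difference is limited to 2 decimal places (3 s.f.).
Carrying full precision, 1.507 ÷ 0.78492 = 1.9199408857… °C; 0.78492 has 5 s.f., so the result keeps min(3, 5) = 3 s.f.
Rounded to 3 significant figures: 1.92 °C.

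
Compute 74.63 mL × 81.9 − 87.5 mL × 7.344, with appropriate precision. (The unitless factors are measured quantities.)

5.47 × 10³ mL

74.63 × 81.9 = 6112.197 → 6.11 × 10³ mL (3 s.f., last digit at the 10^1 place).
87.5 × 7.344 = 642.6 → 643 mL (3 s.f., last digit at the 10^0 place).
Difference: 5469.597 mL; keep the coarser place, 10^1.
Result: 5.47 × 10³ mL.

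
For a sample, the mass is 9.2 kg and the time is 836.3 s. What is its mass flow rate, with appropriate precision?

mass flow rate = 9.2 kg ÷ 836.3 s = 0.0110008370202… kg/s.
9.2 has 2 significant figures; 836.3 has 4.
Division/multiplication keeps the fewest: 2 significant figures.
Rounded: 0.011 kg/s.

0.011 kg/s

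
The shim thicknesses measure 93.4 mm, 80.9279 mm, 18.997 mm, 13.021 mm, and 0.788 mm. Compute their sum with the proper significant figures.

93.4 mm + 80.9279 mm + 18.997 mm + 13.021 mm + 0.788 mm = 207.1339 mm.
Addition/subtraction keeps the fewest decimal places: 93.4 → 1 decimal place, 80.9279 → 4 decimal places, 18.997 → 3 decimal places, 13.021 → 3 decimal places, 0.788 → 3 decimal places; limit is 1.
Rounded to 1 decimal place: 207.1 mm.

207.1 mm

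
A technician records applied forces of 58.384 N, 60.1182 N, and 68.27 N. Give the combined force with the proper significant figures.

186.77 N

58.384 N + 60.1182 N + 68.27 N = 186.7722 N.
Addition/subtraction keeps the fewest decimal places: 58.384 → 3 decimal places, 60.1182 → 4 decimal places, 68.27 → 2 decimal places; limit is 2.
Rounded to 2 decimal places: 186.77 N.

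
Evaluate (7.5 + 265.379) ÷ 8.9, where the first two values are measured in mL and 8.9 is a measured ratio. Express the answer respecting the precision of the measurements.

7.5 mL + 265.379 mL = 272.879 mL; the sum is limited to 1 decimal place (4 s.f.).
Carrying full precision, 272.879 ÷ 8.9 = 30.6605617978… mL; 8.9 has 2 s.f., so the result keeps min(4, 2) = 2 s.f.
Rounded to 2 significant figures: 31 mL.

31 mL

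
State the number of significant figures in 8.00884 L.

6

8.00884: zeros between nonzero digits are significant.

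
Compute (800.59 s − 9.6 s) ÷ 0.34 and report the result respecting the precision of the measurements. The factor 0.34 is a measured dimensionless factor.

800.59 s − 9.6 s = 790.99 s; the difference is limited to 1 decimal place (4 s.f.).
Carrying full precision, 790.99 ÷ 0.34 = 2326.44117647… s; 0.34 has 2 s.f., so the result keeps min(4, 2) = 2 s.f.
Rounded to 2 significant figures: 2.3 × 10^3 s.

2.3 × 10^3 s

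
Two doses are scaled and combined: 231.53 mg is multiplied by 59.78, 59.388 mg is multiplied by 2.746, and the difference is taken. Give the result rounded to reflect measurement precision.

1.368 × 10^4 mg

231.53 × 59.78 = 13840.8634 → 1.384 × 10^4 mg (4 s.f., last digit at the 10^1 place).
59.388 × 2.746 = 163.079448 → 1.631 × 10^2 mg (4 s.f., last digit at the 10^-1 place).
Difference: 13677.783952 mg; keep the coarser place, 10^1.
Result: 1.368 × 10^4 mg.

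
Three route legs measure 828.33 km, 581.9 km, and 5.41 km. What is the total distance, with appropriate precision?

1415.6 km

828.33 km + 581.9 km + 5.41 km = 1415.64 km.
Addition/subtraction keeps the fewest decimal places: 828.33 → 2 decimal places, 581.9 → 1 decimal place, 5.41 → 2 decimal places; limit is 1.
Rounded to 1 decimal place: 1415.6 km.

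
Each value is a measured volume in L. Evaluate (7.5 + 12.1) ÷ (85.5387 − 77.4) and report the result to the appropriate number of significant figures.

2.4

7.5 + 12.1 = 19.6, limited to 1 d.p. → 3 s.f.; 85.5387 − 77.4 = 8.1387, limited to 1 d.p. → 2 s.f.
Carrying full precision, 19.6 ÷ 8.1387 = 2.40824701734…; keep min(3, 2) = 2 s.f.
Rounded to 2 significant figures: 2.4.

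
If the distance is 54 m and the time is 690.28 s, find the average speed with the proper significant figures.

0.078 m/s

average speed = 54 m ÷ 690.28 s = 0.0782291244133… m/s.
54 has 2 significant figures; 690.28 has 5.
Division/multiplication keeps the fewest: 2 significant figures.
Rounded: 0.078 m/s.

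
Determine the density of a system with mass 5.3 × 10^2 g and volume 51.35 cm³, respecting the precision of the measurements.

10. g/cm³

density = 5.3 × 10^2 g ÷ 51.35 cm³ = 10.3213242454… g/cm³.
5.3 × 10^2 has 2 significant figures; 51.35 has 4.
Division/multiplication keeps the fewest: 2 significant figures.
Rounded: 10. g/cm³.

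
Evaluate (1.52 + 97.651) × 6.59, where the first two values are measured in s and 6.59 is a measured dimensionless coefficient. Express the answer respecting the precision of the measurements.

1.52 s + 97.651 s = 99.171 s; the sum is limited to 2 decimal places (4 s.f.).
Carrying full precision, 99.171 × 6.59 = 653.53689 s; 6.59 has 3 s.f., so the result keeps min(4, 3) = 3 s.f.
Rounded to 3 significant figures: 654 s.

654 s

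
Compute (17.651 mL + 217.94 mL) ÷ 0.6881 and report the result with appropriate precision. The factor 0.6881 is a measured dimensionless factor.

17.651 mL + 217.94 mL = 235.591 mL; the sum is limited to 2 decimal places (5 s.f.).
Carrying full precision, 235.591 ÷ 0.6881 = 342.379014678… mL; 0.6881 has 4 s.f., so the result keeps min(5, 4) = 4 s.f.
Rounded to 4 significant figures: 342.4 mL.

342.4 mL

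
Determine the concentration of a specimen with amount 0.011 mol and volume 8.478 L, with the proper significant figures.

0.0013 mol/L

concentration = 0.011 mol ÷ 8.478 L = 0.00129747581977… mol/L.
0.011 has 2 significant figures; 8.478 has 4.
Division/multiplication keeps the fewest: 2 significant figures.
Rounded: 0.0013 mol/L.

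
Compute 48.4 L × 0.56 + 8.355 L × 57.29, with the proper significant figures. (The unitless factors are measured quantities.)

48.4 × 0.56 = 27.104 → 27 L (2 s.f., last digit at the 10^0 place).
8.355 × 57.29 = 478.65795 → 478.7 L (4 s.f., last digit at the 10^-1 place).
Sum: 505.76195 L; keep the coarser place, 10^0.
Result: 506 L.

506 L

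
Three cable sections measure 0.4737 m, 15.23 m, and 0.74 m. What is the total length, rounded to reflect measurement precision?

0.4737 m + 15.23 m + 0.74 m = 16.4437 m.
Addition/subtraction keeps the fewest decimal places: 0.4737 → 4 decimal places, 15.23 → 2 decimal places, 0.74 → 2 decimal places; limit is 2.
Rounded to 2 decimal places: 16.44 m.

16.44 m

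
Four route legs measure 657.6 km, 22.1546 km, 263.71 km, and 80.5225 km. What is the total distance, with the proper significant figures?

657.6 km + 22.1546 km + 263.71 km + 80.5225 km = 1023.9871 km.
Addition/subtraction keeps the fewest decimal places: 657.6 → 1 decimal place, 22.1546 → 4 decimal places, 263.71 → 2 decimal places, 80.5225 → 4 decimal places; limit is 1.
Rounded to 1 decimal place: 1024.0 km.

1024.0 km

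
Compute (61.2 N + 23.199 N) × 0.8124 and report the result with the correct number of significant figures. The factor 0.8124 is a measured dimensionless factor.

61.2 N + 23.199 N = 84.399 N; the sum is limited to 1 decimal place (3 s.f.).
Carrying full precision, 84.399 × 0.8124 = 68.5657476 N; 0.8124 has 4 s.f., so the result keeps min(3, 4) = 3 s.f.
Rounded to 3 significant figures: 68.6 N.

68.6 N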